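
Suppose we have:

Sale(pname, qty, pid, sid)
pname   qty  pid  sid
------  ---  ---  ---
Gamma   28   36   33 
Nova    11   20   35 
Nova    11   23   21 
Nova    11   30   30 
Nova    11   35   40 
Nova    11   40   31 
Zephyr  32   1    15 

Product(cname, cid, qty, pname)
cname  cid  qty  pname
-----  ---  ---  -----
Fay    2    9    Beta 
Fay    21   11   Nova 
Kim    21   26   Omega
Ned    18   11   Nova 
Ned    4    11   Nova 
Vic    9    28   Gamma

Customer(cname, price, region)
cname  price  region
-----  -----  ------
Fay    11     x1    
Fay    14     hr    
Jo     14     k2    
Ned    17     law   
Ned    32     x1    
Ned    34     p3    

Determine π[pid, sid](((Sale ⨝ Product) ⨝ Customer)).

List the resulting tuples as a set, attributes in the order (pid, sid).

Sale ⋈ Product (natural join on pname, qty): {(Gamma, 28, 36, 33, Vic, 9), (Nova, 11, 20, 35, Fay, 21), (Nova, 11, 20, 35, Ned, 18), (Nova, 11, 20, 35, Ned, 4), (Nova, 11, 23, 21, Fay, 21), (Nova, 11, 23, 21, Ned, 18), (Nova, 11, 23, 21, Ned, 4), (Nova, 11, 30, 30, Fay, 21), (Nova, 11, 30, 30, Ned, 18), (Nova, 11, 30, 30, Ned, 4), (Nova, 11, 35, 40, Fay, 21), (Nova, 11, 35, 40, Ned, 18), (Nova, 11, 35, 40, Ned, 4), (Nova, 11, 40, 31, Fay, 21), (Nova, 11, 40, 31, Ned, 18), (Nova, 11, 40, 31, Ned, 4)}
(Sale ⨝ Product) ⋈ Customer (natural join on cname): {(Nova, 11, 20, 35, Fay, 21, 11, x1), (Nova, 11, 20, 35, Fay, 21, 14, hr), (Nova, 11, 20, 35, Ned, 18, 17, law), (Nova, 11, 20, 35, Ned, 18, 32, x1), (Nova, 11, 20, 35, Ned, 18, 34, p3), (Nova, 11, 20, 35, Ned, 4, 17, law), (Nova, 11, 20, 35, Ned, 4, 32, x1), (Nova, 11, 20, 35, Ned, 4, 34, p3), (Nova, 11, 23, 21, Fay, 21, 11, x1), (Nova, 11, 23, 21, Fay, 21, 14, hr), (Nova, 11, 23, 21, Ned, 18, 17, law), (Nova, 11, 23, 21, Ned, 18, 32, x1), (Nova, 11, 23, 21, Ned, 18, 34, p3), (Nova, 11, 23, 21, Ned, 4, 17, law), (Nova, 11, 23, 21, Ned, 4, 32, x1), (Nova, 11, 23, 21, Ned, 4, 34, p3), (Nova, 11, 30, 30, Fay, 21, 11, x1), (Nova, 11, 30, 30, Fay, 21, 14, hr), (Nova, 11, 30, 30, Ned, 18, 17, law), (Nova, 11, 30, 30, Ned, 18, 32, x1), (Nova, 11, 30, 30, Ned, 18, 34, p3), (Nova, 11, 30, 30, Ned, 4, 17, law), (Nova, 11, 30, 30, Ned, 4, 32, x1), (Nova, 11, 30, 30, Ned, 4, 34, p3), (Nova, 11, 35, 40, Fay, 21, 11, x1), (Nova, 11, 35, 40, Fay, 21, 14, hr), (Nova, 11, 35, 40, Ned, 18, 17, law), (Nova, 11, 35, 40, Ned, 18, 32, x1), (Nova, 11, 35, 40, Ned, 18, 34, p3), (Nova, 11, 35, 40, Ned, 4, 17, law), (Nova, 11, 35, 40, Ned, 4, 32, x1), (Nova, 11, 35, 40, Ned, 4, 34, p3), (Nova, 11, 40, 31, Fay, 21, 11, x1), (Nova, 11, 40, 31, Fay, 21, 14, hr), (Nova, 11, 40, 31, Ned, 18, 17, law), (Nova, 11, 40, 31, Ned, 18, 32, x1), (Nova, 11, 40, 31, Ned, 18, 34, p3), (Nova, 11, 40, 31, Ned, 4, 17, law), (Nova, 11, 40, 31, Ned, 4, 32, x1), (Nova, 11, 40, 31, Ned, 4, 34, p3)}
π_{pid, sid} gives {(20, 35), (23, 21), (30, 30), (35, 40), (40, 31)} (35 duplicate(s) eliminated).

{(20, 35), (23, 21), (30, 30), (35, 40), (40, 31)}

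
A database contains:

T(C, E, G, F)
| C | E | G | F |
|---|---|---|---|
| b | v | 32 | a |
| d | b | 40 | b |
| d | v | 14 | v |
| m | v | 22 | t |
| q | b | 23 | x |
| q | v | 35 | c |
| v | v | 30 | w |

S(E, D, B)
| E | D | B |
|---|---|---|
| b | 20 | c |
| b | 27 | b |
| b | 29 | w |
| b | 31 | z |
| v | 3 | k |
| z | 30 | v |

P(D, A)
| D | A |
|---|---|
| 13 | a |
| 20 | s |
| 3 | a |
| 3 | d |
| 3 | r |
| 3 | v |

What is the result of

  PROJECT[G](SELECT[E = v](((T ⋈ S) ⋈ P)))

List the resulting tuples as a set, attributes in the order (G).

{14, 22, 30, 32, 35}

Joining T and S on E yields {(b, v, 32, a, 3, k), (d, b, 40, b, 20, c), (d, b, 40, b, 27, b), (d, b, 40, b, 29, w), (d, b, 40, b, 31, z), (d, v, 14, v, 3, k), (m, v, 22, t, 3, k), (q, b, 23, x, 20, c), (q, b, 23, x, 27, b), (q, b, 23, x, 29, w), (q, b, 23, x, 31, z), (q, v, 35, c, 3, k), (v, v, 30, w, 3, k)}.
Joining (T ⋈ S) and P on D yields {(b, v, 32, a, 3, k, a), (b, v, 32, a, 3, k, d), (b, v, 32, a, 3, k, r), (b, v, 32, a, 3, k, v), (d, b, 40, b, 20, c, s), (d, v, 14, v, 3, k, a), (d, v, 14, v, 3, k, d), (d, v, 14, v, 3, k, r), (d, v, 14, v, 3, k, v), (m, v, 22, t, 3, k, a), (m, v, 22, t, 3, k, d), (m, v, 22, t, 3, k, r), (m, v, 22, t, 3, k, v), (q, b, 23, x, 20, c, s), (q, v, 35, c, 3, k, a), (q, v, 35, c, 3, k, d), (q, v, 35, c, 3, k, r), (q, v, 35, c, 3, k, v), (v, v, 30, w, 3, k, a), (v, v, 30, w, 3, k, d), (v, v, 30, w, 3, k, r), (v, v, 30, w, 3, k, v)}.
σ[E = v]: keep tuples satisfying E = v → {(b, v, 32, a, 3, k, a), (b, v, 32, a, 3, k, d), (b, v, 32, a, 3, k, r), (b, v, 32, a, 3, k, v), (d, v, 14, v, 3, k, a), (d, v, 14, v, 3, k, d), (d, v, 14, v, 3, k, r), (d, v, 14, v, 3, k, v), (m, v, 22, t, 3, k, a), (m, v, 22, t, 3, k, d), (m, v, 22, t, 3, k, r), (m, v, 22, t, 3, k, v), (q, v, 35, c, 3, k, a), (q, v, 35, c, 3, k, d), (q, v, 35, c, 3, k, r), (q, v, 35, c, 3, k, v), (v, v, 30, w, 3, k, a), (v, v, 30, w, 3, k, d), (v, v, 30, w, 3, k, r), (v, v, 30, w, 3, k, v)}
Keep only column(s) G (15 duplicate(s) eliminated): {14, 22, 30, 32, 35}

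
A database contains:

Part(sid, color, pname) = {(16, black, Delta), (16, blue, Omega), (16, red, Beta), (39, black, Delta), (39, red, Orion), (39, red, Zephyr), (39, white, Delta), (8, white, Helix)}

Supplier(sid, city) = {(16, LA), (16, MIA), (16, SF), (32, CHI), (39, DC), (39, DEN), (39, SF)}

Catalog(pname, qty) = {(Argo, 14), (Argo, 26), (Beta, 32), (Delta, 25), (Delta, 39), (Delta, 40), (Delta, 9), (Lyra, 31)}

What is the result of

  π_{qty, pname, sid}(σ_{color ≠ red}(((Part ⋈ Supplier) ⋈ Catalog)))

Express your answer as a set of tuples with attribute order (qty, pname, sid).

Joining Part and Supplier on sid yields {(16, black, Delta, LA), (16, black, Delta, MIA), (16, black, Delta, SF), (16, blue, Omega, LA), (16, blue, Omega, MIA), (16, blue, Omega, SF), (16, red, Beta, LA), (16, red, Beta, MIA), (16, red, Beta, SF), (39, black, Delta, DC), (39, black, Delta, DEN), (39, black, Delta, SF), (39, red, Orion, DC), (39, red, Orion, DEN), (39, red, Orion, SF), (39, red, Zephyr, DC), (39, red, Zephyr, DEN), (39, red, Zephyr, SF), (39, white, Delta, DC), (39, white, Delta, DEN), (39, white, Delta, SF)}.
Joining (Part ⋈ Supplier) and Catalog on pname yields {(16, black, Delta, LA, 25), (16, black, Delta, LA, 39), (16, black, Delta, LA, 40), (16, black, Delta, LA, 9), (16, black, Delta, MIA, 25), (16, black, Delta, MIA, 39), (16, black, Delta, MIA, 40), (16, black, Delta, MIA, 9), (16, black, Delta, SF, 25), (16, black, Delta, SF, 39), (16, black, Delta, SF, 40), (16, black, Delta, SF, 9), (16, red, Beta, LA, 32), (16, red, Beta, MIA, 32), (16, red, Beta, SF, 32), (39, black, Delta, DC, 25), (39, black, Delta, DC, 39), (39, black, Delta, DC, 40), (39, black, Delta, DC, 9), (39, black, Delta, DEN, 25), (39, black, Delta, DEN, 39), (39, black, Delta, DEN, 40), (39, black, Delta, DEN, 9), (39, black, Delta, SF, 25), (39, black, Delta, SF, 39), (39, black, Delta, SF, 40), (39, black, Delta, SF, 9), (39, white, Delta, DC, 25), (39, white, Delta, DC, 39), (39, white, Delta, DC, 40), (39, white, Delta, DC, 9), (39, white, Delta, DEN, 25), (39, white, Delta, DEN, 39), (39, white, Delta, DEN, 40), (39, white, Delta, DEN, 9), (39, white, Delta, SF, 25), (39, white, Delta, SF, 39), (39, white, Delta, SF, 40), (39, white, Delta, SF, 9)}.
Selection color ≠ red: {(16, black, Delta, LA, 25), (16, black, Delta, LA, 39), (16, black, Delta, LA, 40), (16, black, Delta, LA, 9), (16, black, Delta, MIA, 25), (16, black, Delta, MIA, 39), (16, black, Delta, MIA, 40), (16, black, Delta, MIA, 9), (16, black, Delta, SF, 25), (16, black, Delta, SF, 39), (16, black, Delta, SF, 40), (16, black, Delta, SF, 9), (39, black, Delta, DC, 25), (39, black, Delta, DC, 39), (39, black, Delta, DC, 40), (39, black, Delta, DC, 9), (39, black, Delta, DEN, 25), (39, black, Delta, DEN, 39), (39, black, Delta, DEN, 40), (39, black, Delta, DEN, 9), (39, black, Delta, SF, 25), (39, black, Delta, SF, 39), (39, black, Delta, SF, 40), (39, black, Delta, SF, 9), (39, white, Delta, DC, 25), (39, white, Delta, DC, 39), (39, white, Delta, DC, 40), (39, white, Delta, DC, 9), (39, white, Delta, DEN, 25), (39, white, Delta, DEN, 39), (39, white, Delta, DEN, 40), (39, white, Delta, DEN, 9), (39, white, Delta, SF, 25), (39, white, Delta, SF, 39), (39, white, Delta, SF, 40), (39, white, Delta, SF, 9)}
Keep only column(s) qty, pname, sid (28 duplicate(s) eliminated): {(25, Delta, 16), (25, Delta, 39), (39, Delta, 16), (39, Delta, 39), (40, Delta, 16), (40, Delta, 39), (9, Delta, 16), (9, Delta, 39)}

{(25, Delta, 16), (25, Delta, 39), (39, Delta, 16), (39, Delta, 39), (40, Delta, 16), (40, Delta, 39), (9, Delta, 16), (9, Delta, 39)}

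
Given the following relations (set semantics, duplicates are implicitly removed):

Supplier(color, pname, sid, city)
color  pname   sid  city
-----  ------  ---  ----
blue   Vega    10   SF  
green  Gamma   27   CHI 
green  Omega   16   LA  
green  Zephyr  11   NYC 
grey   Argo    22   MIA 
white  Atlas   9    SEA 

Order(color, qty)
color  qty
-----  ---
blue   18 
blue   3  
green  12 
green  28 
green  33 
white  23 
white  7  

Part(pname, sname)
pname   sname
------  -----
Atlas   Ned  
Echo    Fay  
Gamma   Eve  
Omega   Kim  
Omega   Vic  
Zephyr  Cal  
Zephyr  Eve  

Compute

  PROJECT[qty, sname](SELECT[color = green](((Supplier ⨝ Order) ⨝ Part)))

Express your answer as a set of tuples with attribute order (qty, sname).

Natural join on color: {(blue, Vega, 10, SF, 18), (blue, Vega, 10, SF, 3), (green, Gamma, 27, CHI, 12), (green, Gamma, 27, CHI, 28), (green, Gamma, 27, CHI, 33), (green, Omega, 16, LA, 12), (green, Omega, 16, LA, 28), (green, Omega, 16, LA, 33), (green, Zephyr, 11, NYC, 12), (green, Zephyr, 11, NYC, 28), (green, Zephyr, 11, NYC, 33), (white, Atlas, 9, SEA, 23), (white, Atlas, 9, SEA, 7)}
Natural join on pname: {(green, Gamma, 27, CHI, 12, Eve), (green, Gamma, 27, CHI, 28, Eve), (green, Gamma, 27, CHI, 33, Eve), (green, Omega, 16, LA, 12, Kim), (green, Omega, 16, LA, 12, Vic), (green, Omega, 16, LA, 28, Kim), (green, Omega, 16, LA, 28, Vic), (green, Omega, 16, LA, 33, Kim), (green, Omega, 16, LA, 33, Vic), (green, Zephyr, 11, NYC, 12, Cal), (green, Zephyr, 11, NYC, 12, Eve), (green, Zephyr, 11, NYC, 28, Cal), (green, Zephyr, 11, NYC, 28, Eve), (green, Zephyr, 11, NYC, 33, Cal), (green, Zephyr, 11, NYC, 33, Eve), (white, Atlas, 9, SEA, 23, Ned), (white, Atlas, 9, SEA, 7, Ned)}
σ[color = green]: keep tuples satisfying color = green → {(green, Gamma, 27, CHI, 12, Eve), (green, Gamma, 27, CHI, 28, Eve), (green, Gamma, 27, CHI, 33, Eve), (green, Omega, 16, LA, 12, Kim), (green, Omega, 16, LA, 12, Vic), (green, Omega, 16, LA, 28, Kim), (green, Omega, 16, LA, 28, Vic), (green, Omega, 16, LA, 33, Kim), (green, Omega, 16, LA, 33, Vic), (green, Zephyr, 11, NYC, 12, Cal), (green, Zephyr, 11, NYC, 12, Eve), (green, Zephyr, 11, NYC, 28, Cal), (green, Zephyr, 11, NYC, 28, Eve), (green, Zephyr, 11, NYC, 33, Cal), (green, Zephyr, 11, NYC, 33, Eve)}
π_{qty, sname} gives {(12, Cal), (12, Eve), (12, Kim), (12, Vic), (28, Cal), (28, Eve), (28, Kim), (28, Vic), (33, Cal), (33, Eve), (33, Kim), (33, Vic)} (3 duplicate(s) eliminated).

{(12, Cal), (12, Eve), (12, Kim), (12, Vic), (28, Cal), (28, Eve), (28, Kim), (28, Vic), (33, Cal), (33, Eve), (33, Kim), (33, Vic)}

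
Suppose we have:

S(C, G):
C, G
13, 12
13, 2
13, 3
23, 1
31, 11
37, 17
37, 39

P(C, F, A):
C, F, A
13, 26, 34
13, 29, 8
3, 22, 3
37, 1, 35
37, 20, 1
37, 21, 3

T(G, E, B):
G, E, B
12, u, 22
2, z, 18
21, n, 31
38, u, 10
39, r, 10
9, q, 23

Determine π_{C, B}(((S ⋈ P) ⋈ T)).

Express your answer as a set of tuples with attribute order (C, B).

Joining S and P on C yields {(13, 12, 26, 34), (13, 12, 29, 8), (13, 2, 26, 34), (13, 2, 29, 8), (13, 3, 26, 34), (13, 3, 29, 8), (37, 17, 1, 35), (37, 17, 20, 1), (37, 17, 21, 3), (37, 39, 1, 35), (37, 39, 20, 1), (37, 39, 21, 3)}.
Joining (S ⋈ P) and T on G yields {(13, 12, 26, 34, u, 22), (13, 12, 29, 8, u, 22), (13, 2, 26, 34, z, 18), (13, 2, 29, 8, z, 18), (37, 39, 1, 35, r, 10), (37, 39, 20, 1, r, 10), (37, 39, 21, 3, r, 10)}.
Projecting to C, B (4 duplicate(s) eliminated): {(13, 18), (13, 22), (37, 10)}

{(13, 18), (13, 22), (37, 10)}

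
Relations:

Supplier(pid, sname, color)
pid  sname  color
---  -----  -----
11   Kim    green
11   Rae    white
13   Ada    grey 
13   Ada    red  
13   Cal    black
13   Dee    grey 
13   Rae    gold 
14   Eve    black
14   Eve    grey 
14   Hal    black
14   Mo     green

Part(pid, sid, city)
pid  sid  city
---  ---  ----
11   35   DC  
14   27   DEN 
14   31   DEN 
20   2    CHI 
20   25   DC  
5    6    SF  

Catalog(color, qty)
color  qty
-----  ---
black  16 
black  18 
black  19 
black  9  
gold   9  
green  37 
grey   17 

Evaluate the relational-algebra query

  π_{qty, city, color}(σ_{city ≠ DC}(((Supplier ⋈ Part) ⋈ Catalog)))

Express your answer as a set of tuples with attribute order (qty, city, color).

{(16, DEN, black), (17, DEN, grey), (18, DEN, black), (19, DEN, black), (37, DEN, green), (9, DEN, black)}

Supplier ⋈ Part (natural join on pid): {(11, Kim, green, 35, DC), (11, Rae, white, 35, DC), (14, Eve, black, 27, DEN), (14, Eve, black, 31, DEN), (14, Eve, grey, 27, DEN), (14, Eve, grey, 31, DEN), (14, Hal, black, 27, DEN), (14, Hal, black, 31, DEN), (14, Mo, green, 27, DEN), (14, Mo, green, 31, DEN)}
(Supplier ⋈ Part) ⋈ Catalog (natural join on color): {(11, Kim, green, 35, DC, 37), (14, Eve, black, 27, DEN, 16), (14, Eve, black, 27, DEN, 18), (14, Eve, black, 27, DEN, 19), (14, Eve, black, 27, DEN, 9), (14, Eve, black, 31, DEN, 16), (14, Eve, black, 31, DEN, 18), (14, Eve, black, 31, DEN, 19), (14, Eve, black, 31, DEN, 9), (14, Eve, grey, 27, DEN, 17), (14, Eve, grey, 31, DEN, 17), (14, Hal, black, 27, DEN, 16), (14, Hal, black, 27, DEN, 18), (14, Hal, black, 27, DEN, 19), (14, Hal, black, 27, DEN, 9), (14, Hal, black, 31, DEN, 16), (14, Hal, black, 31, DEN, 18), (14, Hal, black, 31, DEN, 19), (14, Hal, black, 31, DEN, 9), (14, Mo, green, 27, DEN, 37), (14, Mo, green, 31, DEN, 37)}
Selection city ≠ DC: {(14, Eve, black, 27, DEN, 16), (14, Eve, black, 27, DEN, 18), (14, Eve, black, 27, DEN, 19), (14, Eve, black, 27, DEN, 9), (14, Eve, black, 31, DEN, 16), (14, Eve, black, 31, DEN, 18), (14, Eve, black, 31, DEN, 19), (14, Eve, black, 31, DEN, 9), (14, Eve, grey, 27, DEN, 17), (14, Eve, grey, 31, DEN, 17), (14, Hal, black, 27, DEN, 16), (14, Hal, black, 27, DEN, 18), (14, Hal, black, 27, DEN, 19), (14, Hal, black, 27, DEN, 9), (14, Hal, black, 31, DEN, 16), (14, Hal, black, 31, DEN, 18), (14, Hal, black, 31, DEN, 19), (14, Hal, black, 31, DEN, 9), (14, Mo, green, 27, DEN, 37), (14, Mo, green, 31, DEN, 37)}
Keep only column(s) qty, city, color (14 duplicate(s) eliminated): {(16, DEN, black), (17, DEN, grey), (18, DEN, black), (19, DEN, black), (37, DEN, green), (9, DEN, black)}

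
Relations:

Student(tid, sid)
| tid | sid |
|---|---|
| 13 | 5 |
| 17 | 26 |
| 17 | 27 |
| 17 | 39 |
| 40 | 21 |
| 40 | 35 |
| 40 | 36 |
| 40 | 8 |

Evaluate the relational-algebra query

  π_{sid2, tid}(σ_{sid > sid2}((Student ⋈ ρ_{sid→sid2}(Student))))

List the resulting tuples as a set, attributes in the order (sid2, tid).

ρ[sid→sid2]: schema becomes (tid, sid2); tuples unchanged.
Natural join on tid: {(13, 5, 5), (17, 26, 26), (17, 26, 27), (17, 26, 39), (17, 27, 26), (17, 27, 27), (17, 27, 39), (17, 39, 26), (17, 39, 27), (17, 39, 39), (40, 21, 21), (40, 21, 35), (40, 21, 36), (40, 21, 8), (40, 35, 21), (40, 35, 35), (40, 35, 36), (40, 35, 8), (40, 36, 21), (40, 36, 35), (40, 36, 36), (40, 36, 8), (40, 8, 21), (40, 8, 35), (40, 8, 36), (40, 8, 8)}
Apply σ_{sid > sid2}; surviving tuples: {(17, 27, 26), (17, 39, 26), (17, 39, 27), (40, 21, 8), (40, 35, 21), (40, 35, 8), (40, 36, 21), (40, 36, 35), (40, 36, 8)}
Keep only column(s) sid2, tid (4 duplicate(s) eliminated): {(21, 40), (26, 17), (27, 17), (35, 40), (8, 40)}

{(21, 40), (26, 17), (27, 17), (35, 40), (8, 40)}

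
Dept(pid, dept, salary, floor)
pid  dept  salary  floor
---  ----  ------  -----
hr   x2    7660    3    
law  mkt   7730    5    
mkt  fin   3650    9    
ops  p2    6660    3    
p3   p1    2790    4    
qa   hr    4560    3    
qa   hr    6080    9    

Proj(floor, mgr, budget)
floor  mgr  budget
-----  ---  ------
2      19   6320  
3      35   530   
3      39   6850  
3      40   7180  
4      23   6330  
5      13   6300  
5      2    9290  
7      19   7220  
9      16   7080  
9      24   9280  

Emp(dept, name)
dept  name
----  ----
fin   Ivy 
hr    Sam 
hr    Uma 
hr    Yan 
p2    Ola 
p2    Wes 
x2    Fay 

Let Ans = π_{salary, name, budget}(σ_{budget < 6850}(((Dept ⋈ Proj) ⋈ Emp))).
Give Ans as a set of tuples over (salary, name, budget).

{(4560, Sam, 530), (4560, Uma, 530), (4560, Yan, 530), (6660, Ola, 530), (6660, Wes, 530), (7660, Fay, 530)}

Natural join on floor: {(hr, x2, 7660, 3, 35, 530), (hr, x2, 7660, 3, 39, 6850), (hr, x2, 7660, 3, 40, 7180), (law, mkt, 7730, 5, 13, 6300), (law, mkt, 7730, 5, 2, 9290), (mkt, fin, 3650, 9, 16, 7080), (mkt, fin, 3650, 9, 24, 9280), (ops, p2, 6660, 3, 35, 530), (ops, p2, 6660, 3, 39, 6850), (ops, p2, 6660, 3, 40, 7180), (p3, p1, 2790, 4, 23, 6330), (qa, hr, 4560, 3, 35, 530), (qa, hr, 4560, 3, 39, 6850), (qa, hr, 4560, 3, 40, 7180), (qa, hr, 6080, 9, 16, 7080), (qa, hr, 6080, 9, 24, 9280)}
Natural join on dept: {(hr, x2, 7660, 3, 35, 530, Fay), (hr, x2, 7660, 3, 39, 6850, Fay), (hr, x2, 7660, 3, 40, 7180, Fay), (mkt, fin, 3650, 9, 16, 7080, Ivy), (mkt, fin, 3650, 9, 24, 9280, Ivy), (ops, p2, 6660, 3, 35, 530, Ola), (ops, p2, 6660, 3, 35, 530, Wes), (ops, p2, 6660, 3, 39, 6850, Ola), (ops, p2, 6660, 3, 39, 6850, Wes), (ops, p2, 6660, 3, 40, 7180, Ola), (ops, p2, 6660, 3, 40, 7180, Wes), (qa, hr, 4560, 3, 35, 530, Sam), (qa, hr, 4560, 3, 35, 530, Uma), (qa, hr, 4560, 3, 35, 530, Yan), (qa, hr, 4560, 3, 39, 6850, Sam), (qa, hr, 4560, 3, 39, 6850, Uma), (qa, hr, 4560, 3, 39, 6850, Yan), (qa, hr, 4560, 3, 40, 7180, Sam), (qa, hr, 4560, 3, 40, 7180, Uma), (qa, hr, 4560, 3, 40, 7180, Yan), (qa, hr, 6080, 9, 16, 7080, Sam), (qa, hr, 6080, 9, 16, 7080, Uma), (qa, hr, 6080, 9, 16, 7080, Yan), (qa, hr, 6080, 9, 24, 9280, Sam), (qa, hr, 6080, 9, 24, 9280, Uma), (qa, hr, 6080, 9, 24, 9280, Yan)}
Selection budget < 6850: {(hr, x2, 7660, 3, 35, 530, Fay), (ops, p2, 6660, 3, 35, 530, Ola), (ops, p2, 6660, 3, 35, 530, Wes), (qa, hr, 4560, 3, 35, 530, Sam), (qa, hr, 4560, 3, 35, 530, Uma), (qa, hr, 4560, 3, 35, 530, Yan)}
π[salary, name, budget]: project onto (salary, name, budget) → {(4560, Sam, 530), (4560, Uma, 530), (4560, Yan, 530), (6660, Ola, 530), (6660, Wes, 530), (7660, Fay, 530)}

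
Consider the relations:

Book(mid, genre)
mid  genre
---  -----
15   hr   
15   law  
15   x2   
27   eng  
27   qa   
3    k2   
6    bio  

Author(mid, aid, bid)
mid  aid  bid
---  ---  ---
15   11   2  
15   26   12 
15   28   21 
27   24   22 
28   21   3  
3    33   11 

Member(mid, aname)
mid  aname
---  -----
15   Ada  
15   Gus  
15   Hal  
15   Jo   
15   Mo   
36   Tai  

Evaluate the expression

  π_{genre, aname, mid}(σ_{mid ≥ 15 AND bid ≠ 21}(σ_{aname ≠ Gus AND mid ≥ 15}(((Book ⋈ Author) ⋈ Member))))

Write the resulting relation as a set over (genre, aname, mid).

{(hr, Ada, 15), (hr, Hal, 15), (hr, Jo, 15), (hr, Mo, 15), (law, Ada, 15), (law, Hal, 15), (law, Jo, 15), (law, Mo, 15), (x2, Ada, 15), (x2, Hal, 15), (x2, Jo, 15), (x2, Mo, 15)}

Natural join on mid: {(15, hr, 11, 2), (15, hr, 26, 12), (15, hr, 28, 21), (15, law, 11, 2), (15, law, 26, 12), (15, law, 28, 21), (15, x2, 11, 2), (15, x2, 26, 12), (15, x2, 28, 21), (27, eng, 24, 22), (27, qa, 24, 22), (3, k2, 33, 11)}
Natural join on mid: {(15, hr, 11, 2, Ada), (15, hr, 11, 2, Gus), (15, hr, 11, 2, Hal), (15, hr, 11, 2, Jo), (15, hr, 11, 2, Mo), (15, hr, 26, 12, Ada), (15, hr, 26, 12, Gus), (15, hr, 26, 12, Hal), (15, hr, 26, 12, Jo), (15, hr, 26, 12, Mo), (15, hr, 28, 21, Ada), (15, hr, 28, 21, Gus), (15, hr, 28, 21, Hal), (15, hr, 28, 21, Jo), (15, hr, 28, 21, Mo), (15, law, 11, 2, Ada), (15, law, 11, 2, Gus), (15, law, 11, 2, Hal), (15, law, 11, 2, Jo), (15, law, 11, 2, Mo), (15, law, 26, 12, Ada), (15, law, 26, 12, Gus), (15, law, 26, 12, Hal), (15, law, 26, 12, Jo), (15, law, 26, 12, Mo), (15, law, 28, 21, Ada), (15, law, 28, 21, Gus), (15, law, 28, 21, Hal), (15, law, 28, 21, Jo), (15, law, 28, 21, Mo), (15, x2, 11, 2, Ada), (15, x2, 11, 2, Gus), (15, x2, 11, 2, Hal), (15, x2, 11, 2, Jo), (15, x2, 11, 2, Mo), (15, x2, 26, 12, Ada), (15, x2, 26, 12, Gus), (15, x2, 26, 12, Hal), (15, x2, 26, 12, Jo), (15, x2, 26, 12, Mo), (15, x2, 28, 21, Ada), (15, x2, 28, 21, Gus), (15, x2, 28, 21, Hal), (15, x2, 28, 21, Jo), (15, x2, 28, 21, Mo)}
Apply σ_{aname ≠ Gus AND mid ≥ 15}; surviving tuples: {(15, hr, 11, 2, Ada), (15, hr, 11, 2, Hal), (15, hr, 11, 2, Jo), (15, hr, 11, 2, Mo), (15, hr, 26, 12, Ada), (15, hr, 26, 12, Hal), (15, hr, 26, 12, Jo), (15, hr, 26, 12, Mo), (15, hr, 28, 21, Ada), (15, hr, 28, 21, Hal), (15, hr, 28, 21, Jo), (15, hr, 28, 21, Mo), (15, law, 11, 2, Ada), (15, law, 11, 2, Hal), (15, law, 11, 2, Jo), (15, law, 11, 2, Mo), (15, law, 26, 12, Ada), (15, law, 26, 12, Hal), (15, law, 26, 12, Jo), (15, law, 26, 12, Mo), (15, law, 28, 21, Ada), (15, law, 28, 21, Hal), (15, law, 28, 21, Jo), (15, law, 28, 21, Mo), (15, x2, 11, 2, Ada), (15, x2, 11, 2, Hal), (15, x2, 11, 2, Jo), (15, x2, 11, 2, Mo), (15, x2, 26, 12, Ada), (15, x2, 26, 12, Hal), (15, x2, 26, 12, Jo), (15, x2, 26, 12, Mo), (15, x2, 28, 21, Ada), (15, x2, 28, 21, Hal), (15, x2, 28, 21, Jo), (15, x2, 28, 21, Mo)}
Apply σ_{mid ≥ 15 AND bid ≠ 21}; surviving tuples: {(15, hr, 11, 2, Ada), (15, hr, 11, 2, Hal), (15, hr, 11, 2, Jo), (15, hr, 11, 2, Mo), (15, hr, 26, 12, Ada), (15, hr, 26, 12, Hal), (15, hr, 26, 12, Jo), (15, hr, 26, 12, Mo), (15, law, 11, 2, Ada), (15, law, 11, 2, Hal), (15, law, 11, 2, Jo), (15, law, 11, 2, Mo), (15, law, 26, 12, Ada), (15, law, 26, 12, Hal), (15, law, 26, 12, Jo), (15, law, 26, 12, Mo), (15, x2, 11, 2, Ada), (15, x2, 11, 2, Hal), (15, x2, 11, 2, Jo), (15, x2, 11, 2, Mo), (15, x2, 26, 12, Ada), (15, x2, 26, 12, Hal), (15, x2, 26, 12, Jo), (15, x2, 26, 12, Mo)}
π_{genre, aname, mid} gives {(hr, Ada, 15), (hr, Hal, 15), (hr, Jo, 15), (hr, Mo, 15), (law, Ada, 15), (law, Hal, 15), (law, Jo, 15), (law, Mo, 15), (x2, Ada, 15), (x2, Hal, 15), (x2, Jo, 15), (x2, Mo, 15)} (12 duplicate(s) eliminated).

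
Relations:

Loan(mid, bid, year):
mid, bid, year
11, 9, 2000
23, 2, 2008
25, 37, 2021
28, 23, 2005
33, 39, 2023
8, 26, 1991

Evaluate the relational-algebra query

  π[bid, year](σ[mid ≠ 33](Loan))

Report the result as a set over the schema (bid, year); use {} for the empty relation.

{(2, 2008), (23, 2005), (26, 1991), (37, 2021), (9, 2000)}

Filtering on mid ≠ 33 leaves {(11, 9, 2000), (23, 2, 2008), (25, 37, 2021), (28, 23, 2005), (8, 26, 1991)}.
π[bid, year]: project onto (bid, year) → {(2, 2008), (23, 2005), (26, 1991), (37, 2021), (9, 2000)}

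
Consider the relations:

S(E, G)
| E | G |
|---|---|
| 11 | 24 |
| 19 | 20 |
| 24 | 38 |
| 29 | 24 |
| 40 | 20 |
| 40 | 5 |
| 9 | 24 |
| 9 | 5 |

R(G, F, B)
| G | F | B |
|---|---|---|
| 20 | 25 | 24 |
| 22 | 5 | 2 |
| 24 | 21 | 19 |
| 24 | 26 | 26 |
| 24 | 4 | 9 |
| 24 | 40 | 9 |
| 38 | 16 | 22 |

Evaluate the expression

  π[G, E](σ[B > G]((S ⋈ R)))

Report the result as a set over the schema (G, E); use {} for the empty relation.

{(20, 19), (20, 40), (24, 11), (24, 29), (24, 9)}

Natural join on G: {(11, 24, 21, 19), (11, 24, 26, 26), (11, 24, 4, 9), (11, 24, 40, 9), (19, 20, 25, 24), (24, 38, 16, 22), (29, 24, 21, 19), (29, 24, 26, 26), (29, 24, 4, 9), (29, 24, 40, 9), (40, 20, 25, 24), (9, 24, 21, 19), (9, 24, 26, 26), (9, 24, 4, 9), (9, 24, 40, 9)}
Selection B > G: {(11, 24, 26, 26), (19, 20, 25, 24), (29, 24, 26, 26), (40, 20, 25, 24), (9, 24, 26, 26)}
π_{G, E} gives {(20, 19), (20, 40), (24, 11), (24, 29), (24, 9)}.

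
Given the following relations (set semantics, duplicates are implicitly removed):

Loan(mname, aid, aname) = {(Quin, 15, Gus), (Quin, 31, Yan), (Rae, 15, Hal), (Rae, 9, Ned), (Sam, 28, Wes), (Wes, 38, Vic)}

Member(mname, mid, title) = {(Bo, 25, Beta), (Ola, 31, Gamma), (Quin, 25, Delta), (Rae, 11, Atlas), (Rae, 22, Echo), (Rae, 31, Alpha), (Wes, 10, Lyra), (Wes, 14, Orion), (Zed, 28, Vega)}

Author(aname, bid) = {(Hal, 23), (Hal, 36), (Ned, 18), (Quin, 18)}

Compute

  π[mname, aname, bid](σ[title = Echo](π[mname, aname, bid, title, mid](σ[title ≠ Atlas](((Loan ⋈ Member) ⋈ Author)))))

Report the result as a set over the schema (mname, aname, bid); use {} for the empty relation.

Joining Loan and Member on mname yields {(Quin, 15, Gus, 25, Delta), (Quin, 31, Yan, 25, Delta), (Rae, 15, Hal, 11, Atlas), (Rae, 15, Hal, 22, Echo), (Rae, 15, Hal, 31, Alpha), (Rae, 9, Ned, 11, Atlas), (Rae, 9, Ned, 22, Echo), (Rae, 9, Ned, 31, Alpha), (Wes, 38, Vic, 10, Lyra), (Wes, 38, Vic, 14, Orion)}.
Joining (Loan ⋈ Member) and Author on aname yields {(Rae, 15, Hal, 11, Atlas, 23), (Rae, 15, Hal, 11, Atlas, 36), (Rae, 15, Hal, 22, Echo, 23), (Rae, 15, Hal, 22, Echo, 36), (Rae, 15, Hal, 31, Alpha, 23), (Rae, 15, Hal, 31, Alpha, 36), (Rae, 9, Ned, 11, Atlas, 18), (Rae, 9, Ned, 22, Echo, 18), (Rae, 9, Ned, 31, Alpha, 18)}.
Apply σ_{title ≠ Atlas}; surviving tuples: {(Rae, 15, Hal, 22, Echo, 23), (Rae, 15, Hal, 22, Echo, 36), (Rae, 15, Hal, 31, Alpha, 23), (Rae, 15, Hal, 31, Alpha, 36), (Rae, 9, Ned, 22, Echo, 18), (Rae, 9, Ned, 31, Alpha, 18)}
π_{mname, aname, bid, title, mid} gives {(Rae, Hal, 23, Alpha, 31), (Rae, Hal, 23, Echo, 22), (Rae, Hal, 36, Alpha, 31), (Rae, Hal, 36, Echo, 22), (Rae, Ned, 18, Alpha, 31), (Rae, Ned, 18, Echo, 22)}.
Apply σ_{title = Echo}; surviving tuples: {(Rae, Hal, 23, Echo, 22), (Rae, Hal, 36, Echo, 22), (Rae, Ned, 18, Echo, 22)}
π_{mname, aname, bid} gives {(Rae, Hal, 23), (Rae, Hal, 36), (Rae, Ned, 18)}.

{(Rae, Hal, 23), (Rae, Hal, 36), (Rae, Ned, 18)}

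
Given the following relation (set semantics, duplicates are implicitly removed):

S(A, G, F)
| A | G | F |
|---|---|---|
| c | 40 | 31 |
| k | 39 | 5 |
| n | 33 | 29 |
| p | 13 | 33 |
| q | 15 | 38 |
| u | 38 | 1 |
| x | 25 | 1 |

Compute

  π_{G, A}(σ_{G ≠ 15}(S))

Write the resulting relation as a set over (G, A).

Apply σ_{G ≠ 15}; surviving tuples: {(c, 40, 31), (k, 39, 5), (n, 33, 29), (p, 13, 33), (u, 38, 1), (x, 25, 1)}
Projecting to G, A: {(13, p), (25, x), (33, n), (38, u), (39, k), (40, c)}

{(13, p), (25, x), (33, n), (38, u), (39, k), (40, c)}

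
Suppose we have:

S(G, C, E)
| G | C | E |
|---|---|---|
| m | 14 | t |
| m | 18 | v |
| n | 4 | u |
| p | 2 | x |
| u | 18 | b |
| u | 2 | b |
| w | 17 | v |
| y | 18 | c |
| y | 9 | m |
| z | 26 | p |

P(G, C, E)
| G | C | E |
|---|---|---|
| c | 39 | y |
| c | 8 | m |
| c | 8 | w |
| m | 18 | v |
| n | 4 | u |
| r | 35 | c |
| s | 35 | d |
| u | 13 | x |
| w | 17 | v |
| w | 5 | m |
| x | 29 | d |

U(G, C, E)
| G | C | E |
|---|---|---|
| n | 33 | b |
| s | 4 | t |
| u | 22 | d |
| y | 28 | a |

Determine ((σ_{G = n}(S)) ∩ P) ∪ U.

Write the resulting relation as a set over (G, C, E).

σ[G = n]: keep tuples satisfying G = n → {(n, 4, u)}
Set intersection of the two operands is {(n, 4, u)}.
Set union of the two operands is {(n, 33, b), (n, 4, u), (s, 4, t), (u, 22, d), (y, 28, a)}.

{(n, 33, b), (n, 4, u), (s, 4, t), (u, 22, d), (y, 28, a)}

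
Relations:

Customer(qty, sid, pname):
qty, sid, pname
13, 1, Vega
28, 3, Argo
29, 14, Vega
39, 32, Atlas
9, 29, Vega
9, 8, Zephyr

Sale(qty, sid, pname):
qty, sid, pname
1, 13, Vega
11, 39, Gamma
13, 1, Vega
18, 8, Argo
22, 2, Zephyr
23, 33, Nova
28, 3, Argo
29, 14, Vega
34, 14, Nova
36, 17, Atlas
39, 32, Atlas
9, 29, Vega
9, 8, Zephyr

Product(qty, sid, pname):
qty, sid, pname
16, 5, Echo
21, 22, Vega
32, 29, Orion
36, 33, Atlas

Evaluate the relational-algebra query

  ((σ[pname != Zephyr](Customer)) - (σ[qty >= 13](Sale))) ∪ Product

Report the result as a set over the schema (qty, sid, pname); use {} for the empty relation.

{(16, 5, Echo), (21, 22, Vega), (32, 29, Orion), (36, 33, Atlas), (9, 29, Vega)}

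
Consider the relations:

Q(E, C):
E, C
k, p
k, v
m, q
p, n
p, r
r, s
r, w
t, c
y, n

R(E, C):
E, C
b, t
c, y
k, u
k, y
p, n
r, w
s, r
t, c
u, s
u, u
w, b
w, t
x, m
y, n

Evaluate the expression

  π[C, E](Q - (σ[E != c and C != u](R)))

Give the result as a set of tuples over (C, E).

Apply σ_{E != c and C != u}; surviving tuples: {(b, t), (k, y), (p, n), (r, w), (s, r), (t, c), (u, s), (w, b), (w, t), (x, m), (y, n)}
Difference: {(k, p), (k, v), (m, q), (p, n), (p, r), (r, s), (r, w), (t, c), (y, n)} with {(b, t), (k, y), (p, n), (r, w), (s, r), (t, c), (u, s), (w, b), (w, t), (x, m), (y, n)} → {(k, p), (k, v), (m, q), (p, r), (r, s)}
π[C, E]: project onto (C, E) → {(p, k), (q, m), (r, p), (s, r), (v, k)}

{(p, k), (q, m), (r, p), (s, r), (v, k)}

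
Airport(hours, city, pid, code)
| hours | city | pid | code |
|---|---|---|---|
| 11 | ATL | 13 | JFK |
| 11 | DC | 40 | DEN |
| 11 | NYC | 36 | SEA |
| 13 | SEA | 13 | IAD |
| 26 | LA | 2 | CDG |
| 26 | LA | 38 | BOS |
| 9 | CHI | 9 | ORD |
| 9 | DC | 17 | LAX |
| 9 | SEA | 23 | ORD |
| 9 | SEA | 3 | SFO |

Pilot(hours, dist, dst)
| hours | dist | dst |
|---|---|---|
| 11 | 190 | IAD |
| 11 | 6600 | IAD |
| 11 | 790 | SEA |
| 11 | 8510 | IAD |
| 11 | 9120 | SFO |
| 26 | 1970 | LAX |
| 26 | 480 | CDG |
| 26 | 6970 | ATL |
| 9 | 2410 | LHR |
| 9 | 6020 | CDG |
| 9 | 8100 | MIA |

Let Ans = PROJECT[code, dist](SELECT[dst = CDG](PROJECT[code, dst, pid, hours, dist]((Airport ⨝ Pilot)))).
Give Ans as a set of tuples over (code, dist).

{(BOS, 480), (CDG, 480), (LAX, 6020), (ORD, 6020), (SFO, 6020)}

Joining Airport and Pilot on hours yields {(11, ATL, 13, JFK, 190, IAD), (11, ATL, 13, JFK, 6600, IAD), (11, ATL, 13, JFK, 790, SEA), (11, ATL, 13, JFK, 8510, IAD), (11, ATL, 13, JFK, 9120, SFO), (11, DC, 40, DEN, 190, IAD), (11, DC, 40, DEN, 6600, IAD), (11, DC, 40, DEN, 790, SEA), (11, DC, 40, DEN, 8510, IAD), (11, DC, 40, DEN, 9120, SFO), (11, NYC, 36, SEA, 190, IAD), (11, NYC, 36, SEA, 6600, IAD), (11, NYC, 36, SEA, 790, SEA), (11, NYC, 36, SEA, 8510, IAD), (11, NYC, 36, SEA, 9120, SFO), (26, LA, 2, CDG, 1970, LAX), (26, LA, 2, CDG, 480, CDG), (26, LA, 2, CDG, 6970, ATL), (26, LA, 38, BOS, 1970, LAX), (26, LA, 38, BOS, 480, CDG), (26, LA, 38, BOS, 6970, ATL), (9, CHI, 9, ORD, 2410, LHR), (9, CHI, 9, ORD, 6020, CDG), (9, CHI, 9, ORD, 8100, MIA), (9, DC, 17, LAX, 2410, LHR), (9, DC, 17, LAX, 6020, CDG), (9, DC, 17, LAX, 8100, MIA), (9, SEA, 23, ORD, 2410, LHR), (9, SEA, 23, ORD, 6020, CDG), (9, SEA, 23, ORD, 8100, MIA), (9, SEA, 3, SFO, 2410, LHR), (9, SEA, 3, SFO, 6020, CDG), (9, SEA, 3, SFO, 8100, MIA)}.
π[code, dst, pid, hours, dist]: project onto (code, dst, pid, hours, dist) → {(BOS, ATL, 38, 26, 6970), (BOS, CDG, 38, 26, 480), (BOS, LAX, 38, 26, 1970), (CDG, ATL, 2, 26, 6970), (CDG, CDG, 2, 26, 480), (CDG, LAX, 2, 26, 1970), (DEN, IAD, 40, 11, 190), (DEN, IAD, 40, 11, 6600), (DEN, IAD, 40, 11, 8510), (DEN, SEA, 40, 11, 790), (DEN, SFO, 40, 11, 9120), (JFK, IAD, 13, 11, 190), (JFK, IAD, 13, 11, 6600), (JFK, IAD, 13, 11, 8510), (JFK, SEA, 13, 11, 790), (JFK, SFO, 13, 11, 9120), (LAX, CDG, 17, 9, 6020), (LAX, LHR, 17, 9, 2410), (LAX, MIA, 17, 9, 8100), (ORD, CDG, 23, 9, 6020), (ORD, CDG, 9, 9, 6020), (ORD, LHR, 23, 9, 2410), (ORD, LHR, 9, 9, 2410), (ORD, MIA, 23, 9, 8100), (ORD, MIA, 9, 9, 8100), (SEA, IAD, 36, 11, 190), (SEA, IAD, 36, 11, 6600), (SEA, IAD, 36, 11, 8510), (SEA, SEA, 36, 11, 790), (SEA, SFO, 36, 11, 9120), (SFO, CDG, 3, 9, 6020), (SFO, LHR, 3, 9, 2410), (SFO, MIA, 3, 9, 8100)}
σ[dst = CDG]: keep tuples satisfying dst = CDG → {(BOS, CDG, 38, 26, 480), (CDG, CDG, 2, 26, 480), (LAX, CDG, 17, 9, 6020), (ORD, CDG, 23, 9, 6020), (ORD, CDG, 9, 9, 6020), (SFO, CDG, 3, 9, 6020)}
π[code, dist]: project onto (code, dist) (1 duplicate(s) eliminated) → {(BOS, 480), (CDG, 480), (LAX, 6020), (ORD, 6020), (SFO, 6020)}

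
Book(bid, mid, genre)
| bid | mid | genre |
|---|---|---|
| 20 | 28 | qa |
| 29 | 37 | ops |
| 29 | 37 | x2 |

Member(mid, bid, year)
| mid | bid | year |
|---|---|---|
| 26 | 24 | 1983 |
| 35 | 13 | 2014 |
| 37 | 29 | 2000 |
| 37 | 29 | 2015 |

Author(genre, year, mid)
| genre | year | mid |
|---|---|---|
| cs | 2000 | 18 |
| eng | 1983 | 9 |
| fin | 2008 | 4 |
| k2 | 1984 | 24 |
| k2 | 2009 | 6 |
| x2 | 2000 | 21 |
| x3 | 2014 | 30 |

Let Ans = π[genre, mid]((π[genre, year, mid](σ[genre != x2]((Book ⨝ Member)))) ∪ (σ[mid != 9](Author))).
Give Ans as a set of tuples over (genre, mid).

{(cs, 18), (fin, 4), (k2, 24), (k2, 6), (ops, 37), (x2, 21), (x3, 30)}

Joining Book and Member on bid, mid yields {(29, 37, ops, 2000), (29, 37, ops, 2015), (29, 37, x2, 2000), (29, 37, x2, 2015)}.
Filtering on genre != x2 leaves {(29, 37, ops, 2000), (29, 37, ops, 2015)}.
Keep only column(s) genre, year, mid: {(ops, 2000, 37), (ops, 2015, 37)}
Filtering on mid != 9 leaves {(cs, 2000, 18), (fin, 2008, 4), (k2, 1984, 24), (k2, 2009, 6), (x2, 2000, 21), (x3, 2014, 30)}.
Taking the union: {(cs, 2000, 18), (fin, 2008, 4), (k2, 1984, 24), (k2, 2009, 6), (ops, 2000, 37), (ops, 2015, 37), (x2, 2000, 21), (x3, 2014, 30)}
Keep only column(s) genre, mid (1 duplicate(s) eliminated): {(cs, 18), (fin, 4), (k2, 24), (k2, 6), (ops, 37), (x2, 21), (x3, 30)}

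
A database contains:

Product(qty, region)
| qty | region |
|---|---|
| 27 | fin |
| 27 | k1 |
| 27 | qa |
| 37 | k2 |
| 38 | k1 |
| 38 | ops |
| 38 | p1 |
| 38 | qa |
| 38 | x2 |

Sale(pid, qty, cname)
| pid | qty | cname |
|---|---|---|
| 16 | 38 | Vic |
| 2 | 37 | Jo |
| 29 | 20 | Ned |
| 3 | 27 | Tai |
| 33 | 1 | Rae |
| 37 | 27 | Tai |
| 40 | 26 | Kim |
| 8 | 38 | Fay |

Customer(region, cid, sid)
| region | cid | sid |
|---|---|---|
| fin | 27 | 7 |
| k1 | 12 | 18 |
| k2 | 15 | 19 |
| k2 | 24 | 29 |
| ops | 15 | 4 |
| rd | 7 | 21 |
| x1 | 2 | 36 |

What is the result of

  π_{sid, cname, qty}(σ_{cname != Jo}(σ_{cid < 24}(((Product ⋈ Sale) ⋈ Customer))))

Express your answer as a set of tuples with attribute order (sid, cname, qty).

{(18, Fay, 38), (18, Tai, 27), (18, Vic, 38), (4, Fay, 38), (4, Vic, 38)}

Natural join on qty: {(27, fin, 3, Tai), (27, fin, 37, Tai), (27, k1, 3, Tai), (27, k1, 37, Tai), (27, qa, 3, Tai), (27, qa, 37, Tai), (37, k2, 2, Jo), (38, k1, 16, Vic), (38, k1, 8, Fay), (38, ops, 16, Vic), (38, ops, 8, Fay), (38, p1, 16, Vic), (38, p1, 8, Fay), (38, qa, 16, Vic), (38, qa, 8, Fay), (38, x2, 16, Vic), (38, x2, 8, Fay)}
Natural join on region: {(27, fin, 3, Tai, 27, 7), (27, fin, 37, Tai, 27, 7), (27, k1, 3, Tai, 12, 18), (27, k1, 37, Tai, 12, 18), (37, k2, 2, Jo, 15, 19), (37, k2, 2, Jo, 24, 29), (38, k1, 16, Vic, 12, 18), (38, k1, 8, Fay, 12, 18), (38, ops, 16, Vic, 15, 4), (38, ops, 8, Fay, 15, 4)}
Filtering on cid < 24 leaves {(27, k1, 3, Tai, 12, 18), (27, k1, 37, Tai, 12, 18), (37, k2, 2, Jo, 15, 19), (38, k1, 16, Vic, 12, 18), (38, k1, 8, Fay, 12, 18), (38, ops, 16, Vic, 15, 4), (38, ops, 8, Fay, 15, 4)}.
Filtering on cname != Jo leaves {(27, k1, 3, Tai, 12, 18), (27, k1, 37, Tai, 12, 18), (38, k1, 16, Vic, 12, 18), (38, k1, 8, Fay, 12, 18), (38, ops, 16, Vic, 15, 4), (38, ops, 8, Fay, 15, 4)}.
π[sid, cname, qty]: project onto (sid, cname, qty) (1 duplicate(s) eliminated) → {(18, Fay, 38), (18, Tai, 27), (18, Vic, 38), (4, Fay, 38), (4, Vic, 38)}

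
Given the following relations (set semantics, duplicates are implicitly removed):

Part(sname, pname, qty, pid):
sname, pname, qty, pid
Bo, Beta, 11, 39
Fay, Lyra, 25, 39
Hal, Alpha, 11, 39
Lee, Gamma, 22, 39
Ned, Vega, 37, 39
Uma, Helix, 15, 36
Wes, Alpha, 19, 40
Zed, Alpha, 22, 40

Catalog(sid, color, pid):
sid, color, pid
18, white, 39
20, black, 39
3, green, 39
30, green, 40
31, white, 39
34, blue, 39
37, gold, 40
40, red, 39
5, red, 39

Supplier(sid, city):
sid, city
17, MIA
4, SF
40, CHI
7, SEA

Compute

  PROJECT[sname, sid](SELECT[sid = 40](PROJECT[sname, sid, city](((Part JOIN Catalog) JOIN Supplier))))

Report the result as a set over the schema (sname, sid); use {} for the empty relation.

{(Bo, 40), (Fay, 40), (Hal, 40), (Lee, 40), (Ned, 40)}

Part ⋈ Catalog (natural join on pid): {(Bo, Beta, 11, 39, 18, white), (Bo, Beta, 11, 39, 20, black), (Bo, Beta, 11, 39, 3, green), (Bo, Beta, 11, 39, 31, white), (Bo, Beta, 11, 39, 34, blue), (Bo, Beta, 11, 39, 40, red), (Bo, Beta, 11, 39, 5, red), (Fay, Lyra, 25, 39, 18, white), (Fay, Lyra, 25, 39, 20, black), (Fay, Lyra, 25, 39, 3, green), (Fay, Lyra, 25, 39, 31, white), (Fay, Lyra, 25, 39, 34, blue), (Fay, Lyra, 25, 39, 40, red), (Fay, Lyra, 25, 39, 5, red), (Hal, Alpha, 11, 39, 18, white), (Hal, Alpha, 11, 39, 20, black), (Hal, Alpha, 11, 39, 3, green), (Hal, Alpha, 11, 39, 31, white), (Hal, Alpha, 11, 39, 34, blue), (Hal, Alpha, 11, 39, 40, red), (Hal, Alpha, 11, 39, 5, red), (Lee, Gamma, 22, 39, 18, white), (Lee, Gamma, 22, 39, 20, black), (Lee, Gamma, 22, 39, 3, green), (Lee, Gamma, 22, 39, 31, white), (Lee, Gamma, 22, 39, 34, blue), (Lee, Gamma, 22, 39, 40, red), (Lee, Gamma, 22, 39, 5, red), (Ned, Vega, 37, 39, 18, white), (Ned, Vega, 37, 39, 20, black), (Ned, Vega, 37, 39, 3, green), (Ned, Vega, 37, 39, 31, white), (Ned, Vega, 37, 39, 34, blue), (Ned, Vega, 37, 39, 40, red), (Ned, Vega, 37, 39, 5, red), (Wes, Alpha, 19, 40, 30, green), (Wes, Alpha, 19, 40, 37, gold), (Zed, Alpha, 22, 40, 30, green), (Zed, Alpha, 22, 40, 37, gold)}
(Part JOIN Catalog) ⋈ Supplier (natural join on sid): {(Bo, Beta, 11, 39, 40, red, CHI), (Fay, Lyra, 25, 39, 40, red, CHI), (Hal, Alpha, 11, 39, 40, red, CHI), (Lee, Gamma, 22, 39, 40, red, CHI), (Ned, Vega, 37, 39, 40, red, CHI)}
Projecting to sname, sid, city: {(Bo, 40, CHI), (Fay, 40, CHI), (Hal, 40, CHI), (Lee, 40, CHI), (Ned, 40, CHI)}
Filtering on sid = 40 leaves {(Bo, 40, CHI), (Fay, 40, CHI), (Hal, 40, CHI), (Lee, 40, CHI), (Ned, 40, CHI)}.
Projecting to sname, sid: {(Bo, 40), (Fay, 40), (Hal, 40), (Lee, 40), (Ned, 40)}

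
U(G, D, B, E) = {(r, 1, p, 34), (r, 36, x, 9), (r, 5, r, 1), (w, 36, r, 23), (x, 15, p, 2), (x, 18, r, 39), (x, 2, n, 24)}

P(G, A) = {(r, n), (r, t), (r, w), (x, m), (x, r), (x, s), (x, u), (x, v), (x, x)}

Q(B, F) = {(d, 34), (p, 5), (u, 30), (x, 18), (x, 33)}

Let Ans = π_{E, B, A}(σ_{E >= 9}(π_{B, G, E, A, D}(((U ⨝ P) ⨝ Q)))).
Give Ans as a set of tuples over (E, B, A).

{(34, p, n), (34, p, t), (34, p, w), (9, x, n), (9, x, t), (9, x, w)}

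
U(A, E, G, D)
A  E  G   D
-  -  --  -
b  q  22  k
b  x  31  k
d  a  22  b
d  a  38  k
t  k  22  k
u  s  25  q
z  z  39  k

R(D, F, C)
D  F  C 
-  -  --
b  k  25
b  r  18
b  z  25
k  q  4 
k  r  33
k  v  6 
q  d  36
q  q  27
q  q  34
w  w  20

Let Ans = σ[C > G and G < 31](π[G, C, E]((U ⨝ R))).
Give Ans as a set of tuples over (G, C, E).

{(22, 25, a), (22, 33, k), (22, 33, q), (25, 27, s), (25, 34, s), (25, 36, s)}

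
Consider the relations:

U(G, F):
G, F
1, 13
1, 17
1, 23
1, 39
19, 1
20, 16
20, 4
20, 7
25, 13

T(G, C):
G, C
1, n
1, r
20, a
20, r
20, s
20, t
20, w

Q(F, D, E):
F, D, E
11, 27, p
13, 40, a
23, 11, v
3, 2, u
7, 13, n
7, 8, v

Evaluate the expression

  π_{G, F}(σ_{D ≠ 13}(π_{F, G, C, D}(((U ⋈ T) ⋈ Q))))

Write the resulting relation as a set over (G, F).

U ⋈ T (natural join on G): {(1, 13, n), (1, 13, r), (1, 17, n), (1, 17, r), (1, 23, n), (1, 23, r), (1, 39, n), (1, 39, r), (20, 16, a), (20, 16, r), (20, 16, s), (20, 16, t), (20, 16, w), (20, 4, a), (20, 4, r), (20, 4, s), (20, 4, t), (20, 4, w), (20, 7, a), (20, 7, r), (20, 7, s), (20, 7, t), (20, 7, w)}
(U ⋈ T) ⋈ Q (natural join on F): {(1, 13, n, 40, a), (1, 13, r, 40, a), (1, 23, n, 11, v), (1, 23, r, 11, v), (20, 7, a, 13, n), (20, 7, a, 8, v), (20, 7, r, 13, n), (20, 7, r, 8, v), (20, 7, s, 13, n), (20, 7, s, 8, v), (20, 7, t, 13, n), (20, 7, t, 8, v), (20, 7, w, 13, n), (20, 7, w, 8, v)}
π_{F, G, C, D} gives {(13, 1, n, 40), (13, 1, r, 40), (23, 1, n, 11), (23, 1, r, 11), (7, 20, a, 13), (7, 20, a, 8), (7, 20, r, 13), (7, 20, r, 8), (7, 20, s, 13), (7, 20, s, 8), (7, 20, t, 13), (7, 20, t, 8), (7, 20, w, 13), (7, 20, w, 8)}.
Filtering on D ≠ 13 leaves {(13, 1, n, 40), (13, 1, r, 40), (23, 1, n, 11), (23, 1, r, 11), (7, 20, a, 8), (7, 20, r, 8), (7, 20, s, 8), (7, 20, t, 8), (7, 20, w, 8)}.
π_{G, F} gives {(1, 13), (1, 23), (20, 7)} (6 duplicate(s) eliminated).

{(1, 13), (1, 23), (20, 7)}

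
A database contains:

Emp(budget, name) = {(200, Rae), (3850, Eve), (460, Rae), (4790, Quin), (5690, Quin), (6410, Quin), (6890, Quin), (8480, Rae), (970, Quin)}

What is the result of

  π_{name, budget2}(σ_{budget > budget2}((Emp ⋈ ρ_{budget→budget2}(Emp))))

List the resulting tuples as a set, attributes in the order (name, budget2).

{(Quin, 4790), (Quin, 5690), (Quin, 6410), (Quin, 970), (Rae, 200), (Rae, 460)}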